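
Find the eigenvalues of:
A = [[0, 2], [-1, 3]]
λ = 1, 2

Solve det(A - λI) = 0. For a 2×2 matrix this is λ² - (trace)λ + det = 0.
trace(A) = 0 + 3 = 3.
det(A) = (0)*(3) - (2)*(-1) = 0 + 2 = 2.
Characteristic equation: λ² - (3)λ + (2) = 0.
Discriminant: (3)² - 4*(2) = 9 - 8 = 1.
Roots: λ = (3 ± √1) / 2 = 1, 2.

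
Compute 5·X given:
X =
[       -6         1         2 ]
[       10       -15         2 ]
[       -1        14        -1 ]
5X =
[      -30         5        10 ]
[       50       -75        10 ]
[       -5        70        -5 ]

Scalar multiplication is elementwise: (5X)[i][j] = 5 * X[i][j].
  (5X)[0][0] = 5 * (-6) = -30
  (5X)[0][1] = 5 * (1) = 5
  (5X)[0][2] = 5 * (2) = 10
  (5X)[1][0] = 5 * (10) = 50
  (5X)[1][1] = 5 * (-15) = -75
  (5X)[1][2] = 5 * (2) = 10
  (5X)[2][0] = 5 * (-1) = -5
  (5X)[2][1] = 5 * (14) = 70
  (5X)[2][2] = 5 * (-1) = -5
5X =
[      -30         5        10 ]
[       50       -75        10 ]
[       -5        70        -5 ]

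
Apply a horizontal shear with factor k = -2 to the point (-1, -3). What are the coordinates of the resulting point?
(5, -3)

Shear matrix for horizontal shear with factor k = -2:
[[1, -2], [0, 1]]
Result: (-1, -3) → (5, -3)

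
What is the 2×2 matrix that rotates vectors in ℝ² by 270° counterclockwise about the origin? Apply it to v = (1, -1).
R = [[0, 1], [-1, 0]]; R·v = (-1, -1)

A counterclockwise rotation by angle θ in ℝ² has matrix R(θ) = [[cos θ, -sin θ], [sin θ, cos θ]].
For θ = 270°: cos θ = 0, sin θ = -1.
R(270°) = [[0, 1], [-1, 0]].
R·v = [0·1 + (1)·-1, -1·1 + 0·-1] = (-1, -1).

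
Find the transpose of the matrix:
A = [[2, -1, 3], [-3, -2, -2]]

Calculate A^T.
[[2, -3], [-1, -2], [3, -2]]

The transpose sends entry (i,j) to (j,i); rows become columns.
Row 0 of A: [2, -1, 3] -> column 0 of A^T.
Row 1 of A: [-3, -2, -2] -> column 1 of A^T.
A^T = [[2, -3], [-1, -2], [3, -2]]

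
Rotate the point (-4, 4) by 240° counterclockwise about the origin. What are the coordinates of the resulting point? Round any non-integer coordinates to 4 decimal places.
(5.4641, 1.4641)

Rotation matrix R(θ) = [[cos θ, -sin θ], [sin θ, cos θ]]; for θ = 240°:
R = [[-1/2, √3/2], [-√3/2, -1/2]]
Result: R × [-4, 4]ᵀ = [-1/2·-4 + (√3/2)·4, -√3/2·-4 + (-1/2)·4]ᵀ = (5.4641, 1.4641)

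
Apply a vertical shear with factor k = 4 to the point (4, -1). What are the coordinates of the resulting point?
(4, 15)

Shear matrix for vertical shear with factor k = 4:
[[1, 0], [4, 1]]
Result: (4, -1) → (4, 15)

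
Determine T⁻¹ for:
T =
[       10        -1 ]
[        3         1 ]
det(T) = 13
T⁻¹ =
[     1/13      1/13 ]
[    -3/13     10/13 ]

For a 2×2 matrix T = [[a, b], [c, d]] with det(T) ≠ 0, T⁻¹ = (1/det(T)) * [[d, -b], [-c, a]].
det(T) = (10)*(1) - (-1)*(3) = 10 + 3 = 13.
T⁻¹ = (1/13) * [[1, 1], [-3, 10]].
Dividing each entry by 13 and reducing:
T⁻¹ =
[     1/13      1/13 ]
[    -3/13     10/13 ]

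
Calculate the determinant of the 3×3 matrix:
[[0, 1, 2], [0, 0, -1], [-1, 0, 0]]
1

Expansion along first row:
det = 0·det([[0,-1],[0,0]]) - 1·det([[0,-1],[-1,0]]) + 2·det([[0,0],[-1,0]])
    = 0·(0·0 - -1·0) - 1·(0·0 - -1·-1) + 2·(0·0 - 0·-1)
    = 0·0 - 1·-1 + 2·0
    = 0 + 1 + 0 = 1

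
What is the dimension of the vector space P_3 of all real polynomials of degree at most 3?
Dimension = 4

A polynomial of degree at most 3 can be written as a₀ + a₁x + a₂x² + a₃x³, with 4 free coefficients a₀, a₁, a₂, a₃.
The set {1, x, x², x³} is a basis: it spans P_3 (every such polynomial is a linear combination of these) and is linearly independent (a polynomial is zero iff all its coefficients are zero).
Therefore dim(P_3) = 3 + 1 = 4.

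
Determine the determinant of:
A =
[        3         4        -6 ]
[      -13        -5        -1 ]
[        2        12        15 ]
det(A) = 1459

Expand along row 0 (cofactor expansion): det(A) = a*(e*i - f*h) - b*(d*i - f*g) + c*(d*h - e*g), where the 3×3 is [[a, b, c], [d, e, f], [g, h, i]].
Minor M_00 = (-5)*(15) - (-1)*(12) = -75 + 12 = -63.
Minor M_01 = (-13)*(15) - (-1)*(2) = -195 + 2 = -193.
Minor M_02 = (-13)*(12) - (-5)*(2) = -156 + 10 = -146.
det(A) = (3)*(-63) - (4)*(-193) + (-6)*(-146) = -189 + 772 + 876 = 1459.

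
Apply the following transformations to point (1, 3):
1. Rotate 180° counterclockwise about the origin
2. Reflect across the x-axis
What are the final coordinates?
(-1, 3)

Step 1: Rotate 180° → (-1, -3)
Step 2: Reflect across the x-axis → (-1, 3)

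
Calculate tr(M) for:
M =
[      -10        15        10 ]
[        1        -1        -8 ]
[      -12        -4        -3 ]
tr(M) = -10 - 1 - 3 = -14

The trace of a square matrix is the sum of its diagonal entries.
Diagonal entries of M: M[0][0] = -10, M[1][1] = -1, M[2][2] = -3.
tr(M) = -10 - 1 - 3 = -14.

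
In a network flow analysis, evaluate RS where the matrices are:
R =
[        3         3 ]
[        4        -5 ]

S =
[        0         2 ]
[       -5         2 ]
RS =
[      -15        12 ]
[       25        -2 ]

Matrix multiplication: (RS)[i][j] = sum over k of R[i][k] * S[k][j].
  (RS)[0][0] = (3)*(0) + (3)*(-5) = -15
  (RS)[0][1] = (3)*(2) + (3)*(2) = 12
  (RS)[1][0] = (4)*(0) + (-5)*(-5) = 25
  (RS)[1][1] = (4)*(2) + (-5)*(2) = -2
RS =
[      -15        12 ]
[       25        -2 ]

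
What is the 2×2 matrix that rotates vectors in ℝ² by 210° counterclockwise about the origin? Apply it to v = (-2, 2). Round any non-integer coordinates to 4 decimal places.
R = [[-√3/2, 1/2], [-1/2, -√3/2]]; R·v = (2.7321, -0.7321)

A counterclockwise rotation by angle θ in ℝ² has matrix R(θ) = [[cos θ, -sin θ], [sin θ, cos θ]].
For θ = 210°: cos θ = -√3/2, sin θ = -1/2.
R(210°) = [[-√3/2, 1/2], [-1/2, -√3/2]].
R·v = [-√3/2·-2 + (1/2)·2, -1/2·-2 + -√3/2·2] = (2.7321, -0.7321).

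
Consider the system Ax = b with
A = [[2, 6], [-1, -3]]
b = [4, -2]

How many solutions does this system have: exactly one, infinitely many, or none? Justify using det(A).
Infinitely many solutions

det(A) = (2)*(-3) - (6)*(-1) = 0, so A is singular (column 2 is 3 times column 1).
b = [4, -2] = 2 * column 1 of A, so b lies in the column space of A.
A singular matrix whose right-hand side is in its column space gives a 1-parameter family of solutions — infinitely many.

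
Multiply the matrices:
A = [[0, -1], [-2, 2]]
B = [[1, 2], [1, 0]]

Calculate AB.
[[-1, 0], [0, -4]]

Each entry (i,j) of AB = sum over k of A[i][k]*B[k][j].
(AB)[0][0] = (0)*(1) + (-1)*(1) = -1
(AB)[0][1] = (0)*(2) + (-1)*(0) = 0
(AB)[1][0] = (-2)*(1) + (2)*(1) = 0
(AB)[1][1] = (-2)*(2) + (2)*(0) = -4
AB = [[-1, 0], [0, -4]]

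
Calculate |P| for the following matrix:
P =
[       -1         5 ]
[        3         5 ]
det(P) = -20

For a 2×2 matrix [[a, b], [c, d]], det = a*d - b*c.
det(P) = (-1)*(5) - (5)*(3) = -5 - 15 = -20.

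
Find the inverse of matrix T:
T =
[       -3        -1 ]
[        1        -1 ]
det(T) = 4
T⁻¹ =
[     -1/4       1/4 ]
[     -1/4      -3/4 ]

For a 2×2 matrix T = [[a, b], [c, d]] with det(T) ≠ 0, T⁻¹ = (1/det(T)) * [[d, -b], [-c, a]].
det(T) = (-3)*(-1) - (-1)*(1) = 3 + 1 = 4.
T⁻¹ = (1/4) * [[-1, 1], [-1, -3]].
Dividing each entry by 4 and reducing:
T⁻¹ =
[     -1/4       1/4 ]
[     -1/4      -3/4 ]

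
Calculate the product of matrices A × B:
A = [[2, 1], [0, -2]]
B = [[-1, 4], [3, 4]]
[[1, 12], [-6, -8]]

Matrix multiplication:
C[0][0] = 2×-1 + 1×3 = 1
C[0][1] = 2×4 + 1×4 = 12
C[1][0] = 0×-1 + -2×3 = -6
C[1][1] = 0×4 + -2×4 = -8
Result: [[1, 12], [-6, -8]]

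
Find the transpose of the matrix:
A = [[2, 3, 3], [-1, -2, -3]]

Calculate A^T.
[[2, -1], [3, -2], [3, -3]]

The transpose sends entry (i,j) to (j,i); rows become columns.
Row 0 of A: [2, 3, 3] -> column 0 of A^T.
Row 1 of A: [-1, -2, -3] -> column 1 of A^T.
A^T = [[2, -1], [3, -2], [3, -3]]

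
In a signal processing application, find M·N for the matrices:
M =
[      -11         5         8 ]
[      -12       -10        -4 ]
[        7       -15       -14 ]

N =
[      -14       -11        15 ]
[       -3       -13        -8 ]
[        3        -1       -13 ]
MN =
[      163        48      -309 ]
[      186       266       -48 ]
[      -95       132       407 ]

Matrix multiplication: (MN)[i][j] = sum over k of M[i][k] * N[k][j].
  (MN)[0][0] = (-11)*(-14) + (5)*(-3) + (8)*(3) = 163
  (MN)[0][1] = (-11)*(-11) + (5)*(-13) + (8)*(-1) = 48
  (MN)[0][2] = (-11)*(15) + (5)*(-8) + (8)*(-13) = -309
  (MN)[1][0] = (-12)*(-14) + (-10)*(-3) + (-4)*(3) = 186
  (MN)[1][1] = (-12)*(-11) + (-10)*(-13) + (-4)*(-1) = 266
  (MN)[1][2] = (-12)*(15) + (-10)*(-8) + (-4)*(-13) = -48
  (MN)[2][0] = (7)*(-14) + (-15)*(-3) + (-14)*(3) = -95
  (MN)[2][1] = (7)*(-11) + (-15)*(-13) + (-14)*(-1) = 132
  (MN)[2][2] = (7)*(15) + (-15)*(-8) + (-14)*(-13) = 407
MN =
[      163        48      -309 ]
[      186       266       -48 ]
[      -95       132       407 ]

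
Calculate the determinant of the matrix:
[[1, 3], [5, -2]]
-17

For a 2×2 matrix [[a, b], [c, d]], det = ad - bc
det = (1)(-2) - (3)(5) = -2 - 15 = -17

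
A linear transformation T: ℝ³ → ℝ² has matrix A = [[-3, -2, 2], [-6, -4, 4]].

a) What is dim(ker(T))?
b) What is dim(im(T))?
dim(ker) = 2, dim(im) = 1

Observe that row 2 = 2 × row 1 (so the rows are linearly dependent).
Thus rank(A) = 1 (only one linearly independent row).
dim(im(T)) = rank(A) = 1.
By the rank-nullity theorem applied to T: ℝ³ → ℝ², rank(A) + nullity(A) = 3 (the domain dimension), so dim(ker(T)) = 3 - 1 = 2.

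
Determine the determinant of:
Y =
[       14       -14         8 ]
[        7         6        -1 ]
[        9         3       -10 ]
det(Y) = -1916

Expand along row 0 (cofactor expansion): det(Y) = a*(e*i - f*h) - b*(d*i - f*g) + c*(d*h - e*g), where the 3×3 is [[a, b, c], [d, e, f], [g, h, i]].
Minor M_00 = (6)*(-10) - (-1)*(3) = -60 + 3 = -57.
Minor M_01 = (7)*(-10) - (-1)*(9) = -70 + 9 = -61.
Minor M_02 = (7)*(3) - (6)*(9) = 21 - 54 = -33.
det(Y) = (14)*(-57) - (-14)*(-61) + (8)*(-33) = -798 - 854 - 264 = -1916.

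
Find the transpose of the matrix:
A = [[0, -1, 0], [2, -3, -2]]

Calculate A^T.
[[0, 2], [-1, -3], [0, -2]]

The transpose sends entry (i,j) to (j,i); rows become columns.
Row 0 of A: [0, -1, 0] -> column 0 of A^T.
Row 1 of A: [2, -3, -2] -> column 1 of A^T.
A^T = [[0, 2], [-1, -3], [0, -2]]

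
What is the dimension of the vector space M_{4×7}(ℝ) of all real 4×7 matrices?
Dimension = 28

A real 4×7 matrix is determined by its 4·7 = 28 independent entries.
A standard basis is {E_ij : 1 ≤ i ≤ 4, 1 ≤ j ≤ 7}, where E_ij has a 1 in position (i, j) and 0 elsewhere — there are 28 such matrices, and they are linearly independent and span M_{4×7}(ℝ).
Therefore dim(M_{4×7}(ℝ)) = 28.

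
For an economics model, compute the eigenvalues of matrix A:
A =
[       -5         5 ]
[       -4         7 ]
λ = -3, 5

Solve det(A - λI) = 0. For a 2×2 matrix the characteristic equation is λ² - (trace)λ + det = 0.
trace(A) = a + d = -5 + 7 = 2.
det(A) = a*d - b*c = (-5)*(7) - (5)*(-4) = -35 + 20 = -15.
Characteristic equation: λ² - (2)λ + (-15) = 0.
Discriminant = (2)² - 4*(-15) = 4 + 60 = 64.
λ = (2 ± √64) / 2 = (2 ± 8) / 2 = -3, 5.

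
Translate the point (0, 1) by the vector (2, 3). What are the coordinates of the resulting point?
(2, 4)

Translation by (2, 3):
x' = 0 + 2 = 2
y' = 1 + 3 = 4
Homogeneous matrix: [[1, 0, 2], [0, 1, 3], [0, 0, 1]]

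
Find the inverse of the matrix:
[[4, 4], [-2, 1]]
[[1/12, -1/3], [1/6, 1/3]]

For [[a,b],[c,d]], inverse = (1/det)·[[d,-b],[-c,a]]
det = 4·1 - 4·-2 = 12
Inverse = (1/12)·[[1, -4], [2, 4]]
        = [[1/12, -1/3], [1/6, 1/3]]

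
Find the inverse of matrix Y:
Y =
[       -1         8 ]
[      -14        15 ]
det(Y) = 97
Y⁻¹ =
[    15/97     -8/97 ]
[    14/97     -1/97 ]

For a 2×2 matrix Y = [[a, b], [c, d]] with det(Y) ≠ 0, Y⁻¹ = (1/det(Y)) * [[d, -b], [-c, a]].
det(Y) = (-1)*(15) - (8)*(-14) = -15 + 112 = 97.
Y⁻¹ = (1/97) * [[15, -8], [14, -1]].
Dividing each entry by 97 and reducing:
Y⁻¹ =
[    15/97     -8/97 ]
[    14/97     -1/97 ]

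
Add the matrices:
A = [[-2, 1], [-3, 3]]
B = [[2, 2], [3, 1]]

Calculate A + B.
[[0, 3], [0, 4]]

Add corresponding elements:
(-2)+(2)=0
(1)+(2)=3
(-3)+(3)=0
(3)+(1)=4
A + B = [[0, 3], [0, 4]]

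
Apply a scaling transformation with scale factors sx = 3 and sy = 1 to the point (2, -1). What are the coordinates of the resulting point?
(6, -1)

Scaling matrix:
[[3, 0], [0, 1]]
Result: (2 × 3, -1 × 1) = (6, -1)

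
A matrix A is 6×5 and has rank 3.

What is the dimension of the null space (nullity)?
2

The rank-nullity theorem for an m×n matrix states:
rank(A) + nullity(A) = n (the number of columns).
Here n = 5 and rank(A) = 3, so nullity(A) = 5 - 3 = 2.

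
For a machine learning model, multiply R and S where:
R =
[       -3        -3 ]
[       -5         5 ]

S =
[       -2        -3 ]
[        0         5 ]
RS =
[        6        -6 ]
[       10        40 ]

Matrix multiplication: (RS)[i][j] = sum over k of R[i][k] * S[k][j].
  (RS)[0][0] = (-3)*(-2) + (-3)*(0) = 6
  (RS)[0][1] = (-3)*(-3) + (-3)*(5) = -6
  (RS)[1][0] = (-5)*(-2) + (5)*(0) = 10
  (RS)[1][1] = (-5)*(-3) + (5)*(5) = 40
RS =
[        6        -6 ]
[       10        40 ]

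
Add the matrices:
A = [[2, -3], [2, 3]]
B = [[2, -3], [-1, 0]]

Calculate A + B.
[[4, -6], [1, 3]]

Add corresponding elements:
(2)+(2)=4
(-3)+(-3)=-6
(2)+(-1)=1
(3)+(0)=3
A + B = [[4, -6], [1, 3]]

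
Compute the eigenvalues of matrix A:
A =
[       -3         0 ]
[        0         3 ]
λ = -3, 3

Solve det(A - λI) = 0. For a 2×2 matrix the characteristic equation is λ² - (trace)λ + det = 0.
trace(A) = a + d = -3 + 3 = 0.
det(A) = a*d - b*c = (-3)*(3) - (0)*(0) = -9 - 0 = -9.
Characteristic equation: λ² - (0)λ + (-9) = 0.
Discriminant = (0)² - 4*(-9) = 0 + 36 = 36.
λ = (0 ± √36) / 2 = (0 ± 6) / 2 = -3, 3.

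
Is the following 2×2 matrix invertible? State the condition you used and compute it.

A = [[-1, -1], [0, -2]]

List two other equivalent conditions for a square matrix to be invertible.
Yes, invertible; det(A) = 2 ≠ 0. Equivalent conditions: rank(A) = 2; Ax = 0 has only the trivial solution; 0 is not an eigenvalue; the columns of A are linearly independent.

To check invertibility, compute det(A).
The given matrix is triangular, so det(A) equals the product of its diagonal entries = 2 ≠ 0.
Since det(A) ≠ 0, A is invertible.
Equivalent conditions for a square matrix A to be invertible:
- rank(A) = 2 (full rank).
- The homogeneous system Ax = 0 has only the trivial solution x = 0.
- 0 is not an eigenvalue of A.
- The columns (equivalently rows) of A are linearly independent.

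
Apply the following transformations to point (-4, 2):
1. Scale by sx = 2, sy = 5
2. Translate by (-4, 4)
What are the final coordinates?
(-12, 14)

Step 1: Scale (-4, 2) by (sx, sy) = (2, 5) → (-8, 10)
Step 2: Translate by (-4, 4) → (-12, 14)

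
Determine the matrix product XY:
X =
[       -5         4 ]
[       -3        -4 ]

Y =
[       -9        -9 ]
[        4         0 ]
XY =
[       61        45 ]
[       11        27 ]

Matrix multiplication: (XY)[i][j] = sum over k of X[i][k] * Y[k][j].
  (XY)[0][0] = (-5)*(-9) + (4)*(4) = 61
  (XY)[0][1] = (-5)*(-9) + (4)*(0) = 45
  (XY)[1][0] = (-3)*(-9) + (-4)*(4) = 11
  (XY)[1][1] = (-3)*(-9) + (-4)*(0) = 27
XY =
[       61        45 ]
[       11        27 ]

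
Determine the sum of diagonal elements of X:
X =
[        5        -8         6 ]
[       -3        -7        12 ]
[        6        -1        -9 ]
tr(X) = 5 - 7 - 9 = -11

The trace of a square matrix is the sum of its diagonal entries.
Diagonal entries of X: X[0][0] = 5, X[1][1] = -7, X[2][2] = -9.
tr(X) = 5 - 7 - 9 = -11.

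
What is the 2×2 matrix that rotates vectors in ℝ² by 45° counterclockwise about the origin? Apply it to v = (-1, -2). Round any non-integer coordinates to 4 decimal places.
R = [[√2/2, -√2/2], [√2/2, √2/2]]; R·v = (0.7071, -2.1213)

A counterclockwise rotation by angle θ in ℝ² has matrix R(θ) = [[cos θ, -sin θ], [sin θ, cos θ]].
For θ = 45°: cos θ = √2/2, sin θ = √2/2.
R(45°) = [[√2/2, -√2/2], [√2/2, √2/2]].
R·v = [√2/2·-1 + (-√2/2)·-2, √2/2·-1 + √2/2·-2] = (0.7071, -2.1213).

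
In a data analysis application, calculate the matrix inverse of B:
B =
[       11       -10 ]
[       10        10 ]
det(B) = 210
B⁻¹ =
[     1/21      1/21 ]
[    -1/21    11/210 ]

For a 2×2 matrix B = [[a, b], [c, d]] with det(B) ≠ 0, B⁻¹ = (1/det(B)) * [[d, -b], [-c, a]].
det(B) = (11)*(10) - (-10)*(10) = 110 + 100 = 210.
B⁻¹ = (1/210) * [[10, 10], [-10, 11]].
Dividing each entry by 210 and reducing:
B⁻¹ =
[     1/21      1/21 ]
[    -1/21    11/210 ]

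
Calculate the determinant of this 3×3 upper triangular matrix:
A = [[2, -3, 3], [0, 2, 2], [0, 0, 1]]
4

The determinant of a triangular matrix is the product of its diagonal entries (the off-diagonal entries above the diagonal do not affect it).
det(A) = (2) * (2) * (1) = 4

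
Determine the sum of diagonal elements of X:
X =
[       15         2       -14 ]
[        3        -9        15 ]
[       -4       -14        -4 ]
tr(X) = 15 - 9 - 4 = 2

The trace of a square matrix is the sum of its diagonal entries.
Diagonal entries of X: X[0][0] = 15, X[1][1] = -9, X[2][2] = -4.
tr(X) = 15 - 9 - 4 = 2.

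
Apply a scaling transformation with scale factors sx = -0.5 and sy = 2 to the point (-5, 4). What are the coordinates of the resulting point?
(2.5, 8)

Scaling matrix:
[[-0.50, 0], [0, 2]]
Result: (-5 × -0.5, 4 × 2) = (2.5, 8)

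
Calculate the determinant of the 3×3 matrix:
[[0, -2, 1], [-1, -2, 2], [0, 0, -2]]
4

Expansion along first row:
det = 0·det([[-2,2],[0,-2]]) - -2·det([[-1,2],[0,-2]]) + 1·det([[-1,-2],[0,0]])
    = 0·(-2·-2 - 2·0) - -2·(-1·-2 - 2·0) + 1·(-1·0 - -2·0)
    = 0·4 - -2·2 + 1·0
    = 0 + 4 + 0 = 4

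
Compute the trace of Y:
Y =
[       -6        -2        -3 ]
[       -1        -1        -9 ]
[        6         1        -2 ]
tr(Y) = -6 - 1 - 2 = -9

The trace of a square matrix is the sum of its diagonal entries.
Diagonal entries of Y: Y[0][0] = -6, Y[1][1] = -1, Y[2][2] = -2.
tr(Y) = -6 - 1 - 2 = -9.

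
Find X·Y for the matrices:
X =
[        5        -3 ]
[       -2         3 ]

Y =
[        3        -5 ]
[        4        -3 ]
XY =
[        3       -16 ]
[        6         1 ]

Matrix multiplication: (XY)[i][j] = sum over k of X[i][k] * Y[k][j].
  (XY)[0][0] = (5)*(3) + (-3)*(4) = 3
  (XY)[0][1] = (5)*(-5) + (-3)*(-3) = -16
  (XY)[1][0] = (-2)*(3) + (3)*(4) = 6
  (XY)[1][1] = (-2)*(-5) + (3)*(-3) = 1
XY =
[        3       -16 ]
[        6         1 ]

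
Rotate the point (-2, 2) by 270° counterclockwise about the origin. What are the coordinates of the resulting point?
(2, 2)

Rotation matrix R(θ) = [[cos θ, -sin θ], [sin θ, cos θ]]; for θ = 270°:
R = [[0, 1], [-1, 0]]
Result: R × [-2, 2]ᵀ = [0·-2 + (1)·2, -1·-2 + (0)·2]ᵀ = (2, 2)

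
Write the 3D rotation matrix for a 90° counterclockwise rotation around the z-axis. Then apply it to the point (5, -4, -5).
R = [[0, -1, 0], [1, 0, 0], [0, 0, 1]]; R·(5, -4, -5) = (4, 5, -5)

Rotation matrix for 90° around z-axis:
cos(90°) = 0, sin(90°) = 1
R = [[0, -1, 0], [1, 0, 0], [0, 0, 1]]
Apply to (5, -4, -5): R·[5, -4, -5]ᵀ = (4, 5, -5)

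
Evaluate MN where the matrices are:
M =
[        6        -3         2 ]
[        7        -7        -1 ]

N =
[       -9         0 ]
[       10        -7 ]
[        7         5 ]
MN =
[      -70        31 ]
[     -140        44 ]

Matrix multiplication: (MN)[i][j] = sum over k of M[i][k] * N[k][j].
  (MN)[0][0] = (6)*(-9) + (-3)*(10) + (2)*(7) = -70
  (MN)[0][1] = (6)*(0) + (-3)*(-7) + (2)*(5) = 31
  (MN)[1][0] = (7)*(-9) + (-7)*(10) + (-1)*(7) = -140
  (MN)[1][1] = (7)*(0) + (-7)*(-7) + (-1)*(5) = 44
MN =
[      -70        31 ]
[     -140        44 ]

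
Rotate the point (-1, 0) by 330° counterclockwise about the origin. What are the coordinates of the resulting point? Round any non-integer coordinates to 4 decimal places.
(-0.8660, 0.5000)

Rotation matrix R(θ) = [[cos θ, -sin θ], [sin θ, cos θ]]; for θ = 330°:
R = [[√3/2, 1/2], [-1/2, √3/2]]
Result: R × [-1, 0]ᵀ = [√3/2·-1 + (1/2)·0, -1/2·-1 + (√3/2)·0]ᵀ = (-0.8660, 0.5000)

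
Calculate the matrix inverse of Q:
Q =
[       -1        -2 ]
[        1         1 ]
det(Q) = 1
Q⁻¹ =
[        1         2 ]
[       -1        -1 ]

For a 2×2 matrix Q = [[a, b], [c, d]] with det(Q) ≠ 0, Q⁻¹ = (1/det(Q)) * [[d, -b], [-c, a]].
det(Q) = (-1)*(1) - (-2)*(1) = -1 + 2 = 1.
Q⁻¹ = (1/1) * [[1, 2], [-1, -1]].
Dividing each entry by 1 and reducing:
Q⁻¹ =
[        1         2 ]
[       -1        -1 ]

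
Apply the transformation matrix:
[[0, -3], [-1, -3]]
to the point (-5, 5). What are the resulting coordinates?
(-15, -10)

Matrix multiplication:
[[0, -3], [-1, -3]] × [-5, 5]ᵀ
= [0×-5 + -3×5, -1×-5 + -3×5]ᵀ
= [-15.0000, -10.0000]ᵀ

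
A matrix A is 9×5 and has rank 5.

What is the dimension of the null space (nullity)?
0

The rank-nullity theorem for an m×n matrix states:
rank(A) + nullity(A) = n (the number of columns).
Here n = 5 and rank(A) = 5, so nullity(A) = 5 - 5 = 0.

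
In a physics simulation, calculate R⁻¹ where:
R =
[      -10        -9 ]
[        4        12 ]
det(R) = -84
R⁻¹ =
[     -1/7     -3/28 ]
[     1/21      5/42 ]

For a 2×2 matrix R = [[a, b], [c, d]] with det(R) ≠ 0, R⁻¹ = (1/det(R)) * [[d, -b], [-c, a]].
det(R) = (-10)*(12) - (-9)*(4) = -120 + 36 = -84.
R⁻¹ = (1/-84) * [[12, 9], [-4, -10]].
Dividing each entry by -84 and reducing:
R⁻¹ =
[     -1/7     -3/28 ]
[     1/21      5/42 ]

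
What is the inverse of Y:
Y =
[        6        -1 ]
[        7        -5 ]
det(Y) = -23
Y⁻¹ =
[     5/23     -1/23 ]
[     7/23     -6/23 ]

For a 2×2 matrix Y = [[a, b], [c, d]] with det(Y) ≠ 0, Y⁻¹ = (1/det(Y)) * [[d, -b], [-c, a]].
det(Y) = (6)*(-5) - (-1)*(7) = -30 + 7 = -23.
Y⁻¹ = (1/-23) * [[-5, 1], [-7, 6]].
Dividing each entry by -23 and reducing:
Y⁻¹ =
[     5/23     -1/23 ]
[     7/23     -6/23 ]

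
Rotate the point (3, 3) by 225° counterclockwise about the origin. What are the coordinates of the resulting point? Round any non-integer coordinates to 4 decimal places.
(0.0000, -4.2426)

Rotation matrix R(θ) = [[cos θ, -sin θ], [sin θ, cos θ]]; for θ = 225°:
R = [[-√2/2, √2/2], [-√2/2, -√2/2]]
Result: R × [3, 3]ᵀ = [-√2/2·3 + (√2/2)·3, -√2/2·3 + (-√2/2)·3]ᵀ = (0.0000, -4.2426)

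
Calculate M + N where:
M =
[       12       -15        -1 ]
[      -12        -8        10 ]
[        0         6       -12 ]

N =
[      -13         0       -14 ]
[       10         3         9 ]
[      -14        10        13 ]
M + N =
[       -1       -15       -15 ]
[       -2        -5        19 ]
[      -14        16         1 ]

Matrix addition is elementwise: (M+N)[i][j] = M[i][j] + N[i][j].
  (M+N)[0][0] = (12) + (-13) = -1
  (M+N)[0][1] = (-15) + (0) = -15
  (M+N)[0][2] = (-1) + (-14) = -15
  (M+N)[1][0] = (-12) + (10) = -2
  (M+N)[1][1] = (-8) + (3) = -5
  (M+N)[1][2] = (10) + (9) = 19
  (M+N)[2][0] = (0) + (-14) = -14
  (M+N)[2][1] = (6) + (10) = 16
  (M+N)[2][2] = (-12) + (13) = 1
M + N =
[       -1       -15       -15 ]
[       -2        -5        19 ]
[      -14        16         1 ]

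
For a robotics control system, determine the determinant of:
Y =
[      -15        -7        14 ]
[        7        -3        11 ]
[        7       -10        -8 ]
det(Y) = -3627

Expand along row 0 (cofactor expansion): det(Y) = a*(e*i - f*h) - b*(d*i - f*g) + c*(d*h - e*g), where the 3×3 is [[a, b, c], [d, e, f], [g, h, i]].
Minor M_00 = (-3)*(-8) - (11)*(-10) = 24 + 110 = 134.
Minor M_01 = (7)*(-8) - (11)*(7) = -56 - 77 = -133.
Minor M_02 = (7)*(-10) - (-3)*(7) = -70 + 21 = -49.
det(Y) = (-15)*(134) - (-7)*(-133) + (14)*(-49) = -2010 - 931 - 686 = -3627.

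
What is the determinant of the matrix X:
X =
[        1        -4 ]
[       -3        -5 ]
det(X) = -17

For a 2×2 matrix [[a, b], [c, d]], det = a*d - b*c.
det(X) = (1)*(-5) - (-4)*(-3) = -5 - 12 = -17.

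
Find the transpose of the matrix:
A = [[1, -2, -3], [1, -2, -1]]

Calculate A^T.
[[1, 1], [-2, -2], [-3, -1]]

The transpose sends entry (i,j) to (j,i); rows become columns.
Row 0 of A: [1, -2, -3] -> column 0 of A^T.
Row 1 of A: [1, -2, -1] -> column 1 of A^T.
A^T = [[1, 1], [-2, -2], [-3, -1]]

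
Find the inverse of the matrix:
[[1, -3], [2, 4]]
[[2/5, 3/10], [-1/5, 1/10]]

For [[a,b],[c,d]], inverse = (1/det)·[[d,-b],[-c,a]]
det = 1·4 - -3·2 = 10
Inverse = (1/10)·[[4, 3], [-2, 1]]
        = [[2/5, 3/10], [-1/5, 1/10]]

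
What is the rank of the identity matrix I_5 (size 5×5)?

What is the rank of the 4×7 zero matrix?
rank(I_5) = 5, rank(0) = 0

The identity I_5 has 5 columns that are the standard basis vectors e_1, …, e_5. These are linearly independent, so all 5 columns are pivots and rank(I_5) = 5.
The 4×7 zero matrix has every entry zero, so every row is the zero row and there are no pivots; rank(0) = 0.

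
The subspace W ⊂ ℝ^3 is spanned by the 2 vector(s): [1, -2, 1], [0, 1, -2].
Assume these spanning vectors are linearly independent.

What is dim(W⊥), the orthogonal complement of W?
dim(W⊥) = 1

For any subspace W of ℝ^n, dim(W) + dim(W⊥) = n (the whole-space dimension).
Here the given 2 vectors are linearly independent, so dim(W) = 2.
Thus dim(W⊥) = n - dim(W) = 3 - 2 = 1.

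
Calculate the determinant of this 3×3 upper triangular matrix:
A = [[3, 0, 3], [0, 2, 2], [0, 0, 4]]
24

The determinant of a triangular matrix is the product of its diagonal entries (the off-diagonal entries above the diagonal do not affect it).
det(A) = (3) * (2) * (4) = 24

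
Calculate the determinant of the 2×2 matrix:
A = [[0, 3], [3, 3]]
-9

For A = [[a, b], [c, d]], det(A) = a*d - b*c.
det(A) = (0)*(3) - (3)*(3) = 0 - 9 = -9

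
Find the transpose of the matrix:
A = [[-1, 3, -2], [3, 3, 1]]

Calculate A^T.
[[-1, 3], [3, 3], [-2, 1]]

The transpose sends entry (i,j) to (j,i); rows become columns.
Row 0 of A: [-1, 3, -2] -> column 0 of A^T.
Row 1 of A: [3, 3, 1] -> column 1 of A^T.
A^T = [[-1, 3], [3, 3], [-2, 1]]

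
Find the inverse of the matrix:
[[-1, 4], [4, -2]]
[[1/7, 2/7], [2/7, 1/14]]

For [[a,b],[c,d]], inverse = (1/det)·[[d,-b],[-c,a]]
det = -1·-2 - 4·4 = -14
Inverse = (1/-14)·[[-2, -4], [-4, -1]]
        = [[1/7, 2/7], [2/7, 1/14]]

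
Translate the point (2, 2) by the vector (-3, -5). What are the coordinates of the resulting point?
(-1, -3)

Translation by (-3, -5):
x' = 2 + -3 = -1
y' = 2 + -5 = -3
Homogeneous matrix: [[1, 0, -3], [0, 1, -5], [0, 0, 1]]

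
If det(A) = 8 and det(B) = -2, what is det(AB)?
-16

Use the multiplicative property of determinants: det(AB) = det(A)*det(B).
det(AB) = (8)*(-2) = -16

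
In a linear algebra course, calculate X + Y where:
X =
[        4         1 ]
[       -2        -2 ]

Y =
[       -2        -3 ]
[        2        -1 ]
X + Y =
[        2        -2 ]
[        0        -3 ]

Matrix addition is elementwise: (X+Y)[i][j] = X[i][j] + Y[i][j].
  (X+Y)[0][0] = (4) + (-2) = 2
  (X+Y)[0][1] = (1) + (-3) = -2
  (X+Y)[1][0] = (-2) + (2) = 0
  (X+Y)[1][1] = (-2) + (-1) = -3
X + Y =
[        2        -2 ]
[        0        -3 ]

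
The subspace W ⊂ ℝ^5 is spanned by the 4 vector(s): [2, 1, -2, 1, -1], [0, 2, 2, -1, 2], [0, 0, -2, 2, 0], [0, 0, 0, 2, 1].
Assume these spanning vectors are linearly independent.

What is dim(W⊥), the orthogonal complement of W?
dim(W⊥) = 1

For any subspace W of ℝ^n, dim(W) + dim(W⊥) = n (the whole-space dimension).
Here the given 4 vectors are linearly independent, so dim(W) = 4.
Thus dim(W⊥) = n - dim(W) = 5 - 4 = 1.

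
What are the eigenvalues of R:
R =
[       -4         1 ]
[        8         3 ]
λ = -5, 4

Solve det(R - λI) = 0. For a 2×2 matrix the characteristic equation is λ² - (trace)λ + det = 0.
trace(R) = a + d = -4 + 3 = -1.
det(R) = a*d - b*c = (-4)*(3) - (1)*(8) = -12 - 8 = -20.
Characteristic equation: λ² - (-1)λ + (-20) = 0.
Discriminant = (-1)² - 4*(-20) = 1 + 80 = 81.
λ = (-1 ± √81) / 2 = (-1 ± 9) / 2 = -5, 4.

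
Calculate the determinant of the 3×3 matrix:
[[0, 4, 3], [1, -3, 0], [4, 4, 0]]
48

Expansion along first row:
det = 0·det([[-3,0],[4,0]]) - 4·det([[1,0],[4,0]]) + 3·det([[1,-3],[4,4]])
    = 0·(-3·0 - 0·4) - 4·(1·0 - 0·4) + 3·(1·4 - -3·4)
    = 0·0 - 4·0 + 3·16
    = 0 + 0 + 48 = 48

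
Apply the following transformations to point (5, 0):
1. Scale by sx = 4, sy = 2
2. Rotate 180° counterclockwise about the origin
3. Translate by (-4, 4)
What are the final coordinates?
(-24, 4)

Step 1: Scale → (20, 0)
Step 2: Rotate 180° → (-20, 0)
Step 3: Translate → (-24, 4)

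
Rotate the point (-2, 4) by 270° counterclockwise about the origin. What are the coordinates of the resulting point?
(4, 2)

Rotation matrix R(θ) = [[cos θ, -sin θ], [sin θ, cos θ]]; for θ = 270°:
R = [[0, 1], [-1, 0]]
Result: R × [-2, 4]ᵀ = [0·-2 + (1)·4, -1·-2 + (0)·4]ᵀ = (4, 2)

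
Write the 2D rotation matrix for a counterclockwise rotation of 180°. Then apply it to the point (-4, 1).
R = [[-1, 0], [0, -1]]; R·(-4, 1) = (4, -1)

Rotation matrix formula: R(θ) = [[cos θ, -sin θ], [sin θ, cos θ]]
For θ = 180°:
cos(180°) = -1
sin(180°) = 0
R = [[-1, 0], [0, -1]]
Apply to (-4, 1): [-1·-4 + (0)·1, 0·-4 + -1·1] = (4, -1)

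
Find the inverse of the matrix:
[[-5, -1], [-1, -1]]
[[-1/4, 1/4], [1/4, -5/4]]

For [[a,b],[c,d]], inverse = (1/det)·[[d,-b],[-c,a]]
det = -5·-1 - -1·-1 = 4
Inverse = (1/4)·[[-1, 1], [1, -5]]
        = [[-1/4, 1/4], [1/4, -5/4]]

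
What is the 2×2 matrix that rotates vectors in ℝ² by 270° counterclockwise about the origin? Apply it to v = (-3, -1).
R = [[0, 1], [-1, 0]]; R·v = (-1, 3)

A counterclockwise rotation by angle θ in ℝ² has matrix R(θ) = [[cos θ, -sin θ], [sin θ, cos θ]].
For θ = 270°: cos θ = 0, sin θ = -1.
R(270°) = [[0, 1], [-1, 0]].
R·v = [0·-3 + (1)·-1, -1·-3 + 0·-1] = (-1, 3).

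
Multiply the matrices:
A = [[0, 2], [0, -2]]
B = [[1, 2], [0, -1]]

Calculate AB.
[[0, -2], [0, 2]]

Each entry (i,j) of AB = sum over k of A[i][k]*B[k][j].
(AB)[0][0] = (0)*(1) + (2)*(0) = 0
(AB)[0][1] = (0)*(2) + (2)*(-1) = -2
(AB)[1][0] = (0)*(1) + (-2)*(0) = 0
(AB)[1][1] = (0)*(2) + (-2)*(-1) = 2
AB = [[0, -2], [0, 2]]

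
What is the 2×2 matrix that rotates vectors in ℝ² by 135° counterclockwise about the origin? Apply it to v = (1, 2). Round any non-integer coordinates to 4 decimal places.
R = [[-√2/2, -√2/2], [√2/2, -√2/2]]; R·v = (-2.1213, -0.7071)

A counterclockwise rotation by angle θ in ℝ² has matrix R(θ) = [[cos θ, -sin θ], [sin θ, cos θ]].
For θ = 135°: cos θ = -√2/2, sin θ = √2/2.
R(135°) = [[-√2/2, -√2/2], [√2/2, -√2/2]].
R·v = [-√2/2·1 + (-√2/2)·2, √2/2·1 + -√2/2·2] = (-2.1213, -0.7071).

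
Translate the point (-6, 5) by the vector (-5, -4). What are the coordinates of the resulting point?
(-11, 1)

Translation by (-5, -4):
x' = -6 + -5 = -11
y' = 5 + -4 = 1
Homogeneous matrix: [[1, 0, -5], [0, 1, -4], [0, 0, 1]]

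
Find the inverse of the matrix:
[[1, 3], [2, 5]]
[[-5, 3], [2, -1]]

For [[a,b],[c,d]], inverse = (1/det)·[[d,-b],[-c,a]]
det = 1·5 - 3·2 = -1
Inverse = (1/-1)·[[5, -3], [-2, 1]]
        = [[-5, 3], [2, -1]]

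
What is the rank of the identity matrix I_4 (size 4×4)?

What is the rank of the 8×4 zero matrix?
rank(I_4) = 4, rank(0) = 0

The identity I_4 has 4 columns that are the standard basis vectors e_1, …, e_4. These are linearly independent, so all 4 columns are pivots and rank(I_4) = 4.
The 8×4 zero matrix has every entry zero, so every row is the zero row and there are no pivots; rank(0) = 0.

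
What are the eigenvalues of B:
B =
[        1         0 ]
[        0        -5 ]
λ = -5, 1

Solve det(B - λI) = 0. For a 2×2 matrix the characteristic equation is λ² - (trace)λ + det = 0.
trace(B) = a + d = 1 - 5 = -4.
det(B) = a*d - b*c = (1)*(-5) - (0)*(0) = -5 - 0 = -5.
Characteristic equation: λ² - (-4)λ + (-5) = 0.
Discriminant = (-4)² - 4*(-5) = 16 + 20 = 36.
λ = (-4 ± √36) / 2 = (-4 ± 6) / 2 = -5, 1.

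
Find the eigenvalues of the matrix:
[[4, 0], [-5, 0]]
λ = 0 and λ = 4

Characteristic equation: det(A - λI) = 0
λ² - (trace)λ + (det) = 0
λ² - (4)λ + (0) = 0
λ² - 4λ + 0 = 0
Solving: λ = 0, 4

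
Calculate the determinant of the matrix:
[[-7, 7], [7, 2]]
-63

For a 2×2 matrix [[a, b], [c, d]], det = ad - bc
det = (-7)(2) - (7)(7) = -14 - 49 = -63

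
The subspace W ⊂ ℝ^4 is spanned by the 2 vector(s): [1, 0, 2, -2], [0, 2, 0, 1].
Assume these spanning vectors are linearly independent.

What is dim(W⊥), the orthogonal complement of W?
dim(W⊥) = 2

For any subspace W of ℝ^n, dim(W) + dim(W⊥) = n (the whole-space dimension).
Here the given 2 vectors are linearly independent, so dim(W) = 2.
Thus dim(W⊥) = n - dim(W) = 4 - 2 = 2.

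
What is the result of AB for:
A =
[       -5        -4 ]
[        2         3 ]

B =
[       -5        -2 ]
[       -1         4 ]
AB =
[       29        -6 ]
[      -13         8 ]

Matrix multiplication: (AB)[i][j] = sum over k of A[i][k] * B[k][j].
  (AB)[0][0] = (-5)*(-5) + (-4)*(-1) = 29
  (AB)[0][1] = (-5)*(-2) + (-4)*(4) = -6
  (AB)[1][0] = (2)*(-5) + (3)*(-1) = -13
  (AB)[1][1] = (2)*(-2) + (3)*(4) = 8
AB =
[       29        -6 ]
[      -13         8 ]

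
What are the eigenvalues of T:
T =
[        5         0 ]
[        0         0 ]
λ = 0, 5

Solve det(T - λI) = 0. For a 2×2 matrix the characteristic equation is λ² - (trace)λ + det = 0.
trace(T) = a + d = 5 + 0 = 5.
det(T) = a*d - b*c = (5)*(0) - (0)*(0) = 0 - 0 = 0.
Characteristic equation: λ² - (5)λ + (0) = 0.
Discriminant = (5)² - 4*(0) = 25 - 0 = 25.
λ = (5 ± √25) / 2 = (5 ± 5) / 2 = 0, 5.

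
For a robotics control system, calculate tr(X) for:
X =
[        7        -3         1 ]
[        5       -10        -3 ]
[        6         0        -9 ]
tr(X) = 7 - 10 - 9 = -12

The trace of a square matrix is the sum of its diagonal entries.
Diagonal entries of X: X[0][0] = 7, X[1][1] = -10, X[2][2] = -9.
tr(X) = 7 - 10 - 9 = -12.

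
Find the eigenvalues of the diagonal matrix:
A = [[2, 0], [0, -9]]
λ₁ = 2, λ₂ = -9

The characteristic polynomial of A is det(A - λI) = (2 - λ)(-9 - λ) = 0.
The roots are λ = 2 and λ = -9, so the eigenvalues are the diagonal entries.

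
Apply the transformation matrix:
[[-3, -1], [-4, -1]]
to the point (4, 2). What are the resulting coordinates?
(-14, -18)

Matrix multiplication:
[[-3, -1], [-4, -1]] × [4, 2]ᵀ
= [-3×4 + -1×2, -4×4 + -1×2]ᵀ
= [-14.0000, -18.0000]ᵀ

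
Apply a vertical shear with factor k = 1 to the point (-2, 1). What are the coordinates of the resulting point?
(-2, -1)

Shear matrix for vertical shear with factor k = 1:
[[1, 0], [1, 1]]
Result: (-2, 1) → (-2, -1)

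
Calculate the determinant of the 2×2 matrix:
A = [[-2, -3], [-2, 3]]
-12

For A = [[a, b], [c, d]], det(A) = a*d - b*c.
det(A) = (-2)*(3) - (-3)*(-2) = -6 - 6 = -12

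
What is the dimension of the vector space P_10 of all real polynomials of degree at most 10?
Dimension = 11

A polynomial of degree at most 10 can be written as a₀ + a₁x + a₂x² + … + a_10x^10, with 11 free coefficients a₀, …, a_10.
The set {1, x, x², …, x^10} is a basis: it spans P_10 (every such polynomial is a linear combination of these) and is linearly independent (a polynomial is zero iff all its coefficients are zero).
Therefore dim(P_10) = 10 + 1 = 11.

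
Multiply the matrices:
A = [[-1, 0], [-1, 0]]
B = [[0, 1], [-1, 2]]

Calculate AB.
[[0, -1], [0, -1]]

Each entry (i,j) of AB = sum over k of A[i][k]*B[k][j].
(AB)[0][0] = (-1)*(0) + (0)*(-1) = 0
(AB)[0][1] = (-1)*(1) + (0)*(2) = -1
(AB)[1][0] = (-1)*(0) + (0)*(-1) = 0
(AB)[1][1] = (-1)*(1) + (0)*(2) = -1
AB = [[0, -1], [0, -1]]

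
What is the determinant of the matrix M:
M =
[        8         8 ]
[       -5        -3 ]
det(M) = 16

For a 2×2 matrix [[a, b], [c, d]], det = a*d - b*c.
det(M) = (8)*(-3) - (8)*(-5) = -24 + 40 = 16.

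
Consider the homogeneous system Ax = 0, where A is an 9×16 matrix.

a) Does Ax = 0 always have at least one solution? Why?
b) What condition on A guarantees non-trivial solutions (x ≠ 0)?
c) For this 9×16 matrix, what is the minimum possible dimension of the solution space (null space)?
a) Yes, x = 0 is always a solution. b) When A has linearly dependent columns (rank < n). c) Minimum nullity = 7.

a) x = 0 satisfies A·0 = 0, so the zero vector is always a solution.
b) Non-trivial solutions exist iff the columns of A are linearly dependent, equivalently rank(A) < n (the number of columns).
c) By rank-nullity, rank(A) + nullity(A) = n = 16. Since A has only 9 rows, rank(A) ≤ 9, so nullity(A) ≥ 16 - 9 = 7.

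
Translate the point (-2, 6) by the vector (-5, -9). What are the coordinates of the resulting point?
(-7, -3)

Translation by (-5, -9):
x' = -2 + -5 = -7
y' = 6 + -9 = -3
Homogeneous matrix: [[1, 0, -5], [0, 1, -9], [0, 0, 1]]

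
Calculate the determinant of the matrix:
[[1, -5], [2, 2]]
12

For a 2×2 matrix [[a, b], [c, d]], det = ad - bc
det = (1)(2) - (-5)(2) = 2 - -10 = 12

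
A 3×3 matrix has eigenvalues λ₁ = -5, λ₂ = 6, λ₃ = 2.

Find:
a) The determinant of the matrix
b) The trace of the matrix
det = -60, trace = 3

Two standard eigenvalue identities:
- det(A) equals the product of the eigenvalues (counted with multiplicity).
- trace(A) equals the sum of the eigenvalues.
det(A) = (-5)*(6)*(2) = -60.
trace(A) = -5 + 6 + 2 = 3.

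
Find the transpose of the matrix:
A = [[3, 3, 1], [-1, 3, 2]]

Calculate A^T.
[[3, -1], [3, 3], [1, 2]]

The transpose sends entry (i,j) to (j,i); rows become columns.
Row 0 of A: [3, 3, 1] -> column 0 of A^T.
Row 1 of A: [-1, 3, 2] -> column 1 of A^T.
A^T = [[3, -1], [3, 3], [1, 2]]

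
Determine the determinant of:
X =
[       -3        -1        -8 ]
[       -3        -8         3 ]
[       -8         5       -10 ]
det(X) = 491

Expand along row 0 (cofactor expansion): det(X) = a*(e*i - f*h) - b*(d*i - f*g) + c*(d*h - e*g), where the 3×3 is [[a, b, c], [d, e, f], [g, h, i]].
Minor M_00 = (-8)*(-10) - (3)*(5) = 80 - 15 = 65.
Minor M_01 = (-3)*(-10) - (3)*(-8) = 30 + 24 = 54.
Minor M_02 = (-3)*(5) - (-8)*(-8) = -15 - 64 = -79.
det(X) = (-3)*(65) - (-1)*(54) + (-8)*(-79) = -195 + 54 + 632 = 491.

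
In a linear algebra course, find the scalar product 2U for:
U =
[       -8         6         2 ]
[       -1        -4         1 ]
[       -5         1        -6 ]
2U =
[      -16        12         4 ]
[       -2        -8         2 ]
[      -10         2       -12 ]

Scalar multiplication is elementwise: (2U)[i][j] = 2 * U[i][j].
  (2U)[0][0] = 2 * (-8) = -16
  (2U)[0][1] = 2 * (6) = 12
  (2U)[0][2] = 2 * (2) = 4
  (2U)[1][0] = 2 * (-1) = -2
  (2U)[1][1] = 2 * (-4) = -8
  (2U)[1][2] = 2 * (1) = 2
  (2U)[2][0] = 2 * (-5) = -10
  (2U)[2][1] = 2 * (1) = 2
  (2U)[2][2] = 2 * (-6) = -12
2U =
[      -16        12         4 ]
[       -2        -8         2 ]
[      -10         2       -12 ]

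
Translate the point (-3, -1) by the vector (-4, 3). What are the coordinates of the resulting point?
(-7, 2)

Translation by (-4, 3):
x' = -3 + -4 = -7
y' = -1 + 3 = 2
Homogeneous matrix: [[1, 0, -4], [0, 1, 3], [0, 0, 1]]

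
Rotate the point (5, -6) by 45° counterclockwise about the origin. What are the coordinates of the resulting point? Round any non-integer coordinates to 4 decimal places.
(7.7782, -0.7071)

Rotation matrix R(θ) = [[cos θ, -sin θ], [sin θ, cos θ]]; for θ = 45°:
R = [[√2/2, -√2/2], [√2/2, √2/2]]
Result: R × [5, -6]ᵀ = [√2/2·5 + (-√2/2)·-6, √2/2·5 + (√2/2)·-6]ᵀ = (7.7782, -0.7071)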